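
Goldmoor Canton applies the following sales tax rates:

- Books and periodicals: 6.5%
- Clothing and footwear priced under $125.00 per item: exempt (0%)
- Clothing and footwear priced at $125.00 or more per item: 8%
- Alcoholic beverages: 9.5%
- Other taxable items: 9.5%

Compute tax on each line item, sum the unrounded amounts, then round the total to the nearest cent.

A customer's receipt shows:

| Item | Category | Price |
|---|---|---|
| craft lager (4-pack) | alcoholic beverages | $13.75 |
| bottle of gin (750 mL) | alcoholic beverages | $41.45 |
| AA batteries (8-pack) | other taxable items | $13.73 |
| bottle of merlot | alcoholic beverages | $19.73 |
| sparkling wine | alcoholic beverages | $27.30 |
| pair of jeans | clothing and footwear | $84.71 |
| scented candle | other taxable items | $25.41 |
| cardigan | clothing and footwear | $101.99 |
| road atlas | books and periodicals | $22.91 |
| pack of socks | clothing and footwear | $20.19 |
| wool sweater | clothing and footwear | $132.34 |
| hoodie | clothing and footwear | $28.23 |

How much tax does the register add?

Craft lager (4-pack) $13.75: alcoholic beverages → 9.5% → $1.30625
Bottle of gin (750 mL) $41.45: alcoholic beverages → 9.5% → $3.93775
AA batteries (8-pack) $13.73: other taxable items → 9.5% → $1.30435
Bottle of merlot $19.73: alcoholic beverages → 9.5% → $1.87435
Sparkling wine $27.30: alcoholic beverages → 9.5% → $2.5935
Pair of jeans $84.71: clothing and footwear, under $125.00 → 0% → $0.00
Scented candle $25.41: other taxable items → 9.5% → $2.41395
Cardigan $101.99: clothing and footwear, under $125.00 → 0% → $0.00
Road atlas $22.91: books and periodicals → 6.5% → $1.48915
Pack of socks $20.19: clothing and footwear, under $125.00 → 0% → $0.00
Wool sweater $132.34: clothing and footwear, $125.00 or more → 8% → $10.5872
Hoodie $28.23: clothing and footwear, under $125.00 → 0% → $0.00
Unrounded tax sum = $25.5065 → $25.51

$25.51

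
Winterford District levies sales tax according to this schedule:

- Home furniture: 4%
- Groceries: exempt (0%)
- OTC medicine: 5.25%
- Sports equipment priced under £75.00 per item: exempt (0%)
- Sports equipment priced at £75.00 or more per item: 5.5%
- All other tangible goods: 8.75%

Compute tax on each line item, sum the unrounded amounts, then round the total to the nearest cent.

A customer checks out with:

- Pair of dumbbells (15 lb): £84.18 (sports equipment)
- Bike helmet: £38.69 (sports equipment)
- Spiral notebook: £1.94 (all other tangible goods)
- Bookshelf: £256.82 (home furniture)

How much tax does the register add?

Pair of dumbbells (15 lb) £84.18: sports equipment, £75.00 or more → 5.5% → £4.6299
Bike helmet £38.69: sports equipment, under £75.00 → 0% → £0.00
Spiral notebook £1.94: all other tangible goods → 8.75% → £0.16975
Bookshelf £256.82: home furniture → 4% → £10.2728
Unrounded tax sum = £15.07245 → £15.07

£15.07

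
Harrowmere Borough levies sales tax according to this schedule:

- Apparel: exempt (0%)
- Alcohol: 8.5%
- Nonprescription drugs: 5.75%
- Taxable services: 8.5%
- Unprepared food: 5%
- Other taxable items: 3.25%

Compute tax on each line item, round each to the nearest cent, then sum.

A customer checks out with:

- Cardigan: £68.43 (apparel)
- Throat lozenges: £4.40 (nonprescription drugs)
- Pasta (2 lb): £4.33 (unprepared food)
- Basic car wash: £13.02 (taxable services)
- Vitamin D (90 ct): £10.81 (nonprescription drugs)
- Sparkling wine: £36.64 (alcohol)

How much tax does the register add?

Cardigan £68.43: apparel → 0% → £0.00
Throat lozenges £4.40: nonprescription drugs → 5.75% → £0.25
Pasta (2 lb) £4.33: unprepared food → 5% → £0.22
Basic car wash £13.02: taxable services → 8.5% → £1.11
Vitamin D (90 ct) £10.81: nonprescription drugs → 5.75% → £0.62
Sparkling wine £36.64: alcohol → 8.5% → £3.11
Total tax = £0.25 + £0.22 + £1.11 + £0.62 + £3.11 = £5.31

£5.31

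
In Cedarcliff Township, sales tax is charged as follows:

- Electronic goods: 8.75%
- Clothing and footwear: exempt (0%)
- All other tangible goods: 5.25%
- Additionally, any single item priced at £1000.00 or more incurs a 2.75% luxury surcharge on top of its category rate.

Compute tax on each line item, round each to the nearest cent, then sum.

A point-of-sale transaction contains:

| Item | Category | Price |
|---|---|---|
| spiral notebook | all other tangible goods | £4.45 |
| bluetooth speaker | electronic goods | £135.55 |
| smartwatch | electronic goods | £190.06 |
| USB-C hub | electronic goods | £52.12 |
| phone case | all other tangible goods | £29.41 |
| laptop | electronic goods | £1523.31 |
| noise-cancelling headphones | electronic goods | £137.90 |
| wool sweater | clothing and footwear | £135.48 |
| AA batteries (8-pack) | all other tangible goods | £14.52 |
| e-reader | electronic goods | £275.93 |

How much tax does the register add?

Spiral notebook £4.45: all other tangible goods → 5.25% → £0.23
Bluetooth speaker £135.55: electronic goods → 8.75% → £11.86
Smartwatch £190.06: electronic goods → 8.75% → £16.63
USB-C hub £52.12: electronic goods → 8.75% → £4.56
Phone case £29.41: all other tangible goods → 5.25% → £1.54
Laptop £1523.31: electronic goods → 8.75% + 2.75% surcharge = 11.5% → £175.18
Noise-cancelling headphones £137.90: electronic goods → 8.75% → £12.07
Wool sweater £135.48: clothing and footwear → 0% → £0.00
AA batteries (8-pack) £14.52: all other tangible goods → 5.25% → £0.76
E-reader £275.93: electronic goods → 8.75% → £24.14
Total tax = £0.23 + £11.86 + £16.63 + £4.56 + £1.54 + £175.18 + £12.07 + £0.76 + £24.14 = £246.97

£246.97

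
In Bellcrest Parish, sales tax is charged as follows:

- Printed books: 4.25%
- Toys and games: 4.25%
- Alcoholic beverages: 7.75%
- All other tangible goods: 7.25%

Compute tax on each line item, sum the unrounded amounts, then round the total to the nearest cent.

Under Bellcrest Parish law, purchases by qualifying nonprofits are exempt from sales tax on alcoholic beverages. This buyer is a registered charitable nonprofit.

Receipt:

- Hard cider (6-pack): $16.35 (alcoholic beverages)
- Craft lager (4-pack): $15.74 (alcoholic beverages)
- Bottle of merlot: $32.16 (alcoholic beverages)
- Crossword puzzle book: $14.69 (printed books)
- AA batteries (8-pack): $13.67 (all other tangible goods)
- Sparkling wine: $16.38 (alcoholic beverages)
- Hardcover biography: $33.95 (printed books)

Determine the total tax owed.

$3.06

Hard cider (6-pack) $16.35: alcoholic beverages, buyer-exempt → 0% → $0.00
Craft lager (4-pack) $15.74: alcoholic beverages, buyer-exempt → 0% → $0.00
Bottle of merlot $32.16: alcoholic beverages, buyer-exempt → 0% → $0.00
Crossword puzzle book $14.69: printed books → 4.25% → $0.624325
AA batteries (8-pack) $13.67: all other tangible goods → 7.25% → $0.991075
Sparkling wine $16.38: alcoholic beverages, buyer-exempt → 0% → $0.00
Hardcover biography $33.95: printed books → 4.25% → $1.442875
Unrounded tax sum = $3.058275 → $3.06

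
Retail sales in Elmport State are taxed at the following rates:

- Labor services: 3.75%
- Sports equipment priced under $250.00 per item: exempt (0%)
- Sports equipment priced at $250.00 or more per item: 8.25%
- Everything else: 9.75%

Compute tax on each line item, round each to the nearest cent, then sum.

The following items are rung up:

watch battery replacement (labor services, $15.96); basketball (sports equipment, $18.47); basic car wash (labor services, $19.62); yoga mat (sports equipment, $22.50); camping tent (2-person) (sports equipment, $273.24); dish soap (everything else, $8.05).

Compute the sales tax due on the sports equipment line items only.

Basketball $18.47: sports equipment, under $250.00 → 0% → $0.00
Yoga mat $22.50: sports equipment, under $250.00 → 0% → $0.00
Camping tent (2-person) $273.24: sports equipment, $250.00 or more → 8.25% → $22.54
Tax on sports equipment = $0.00 + $0.00 + $22.54 = $22.54

$22.54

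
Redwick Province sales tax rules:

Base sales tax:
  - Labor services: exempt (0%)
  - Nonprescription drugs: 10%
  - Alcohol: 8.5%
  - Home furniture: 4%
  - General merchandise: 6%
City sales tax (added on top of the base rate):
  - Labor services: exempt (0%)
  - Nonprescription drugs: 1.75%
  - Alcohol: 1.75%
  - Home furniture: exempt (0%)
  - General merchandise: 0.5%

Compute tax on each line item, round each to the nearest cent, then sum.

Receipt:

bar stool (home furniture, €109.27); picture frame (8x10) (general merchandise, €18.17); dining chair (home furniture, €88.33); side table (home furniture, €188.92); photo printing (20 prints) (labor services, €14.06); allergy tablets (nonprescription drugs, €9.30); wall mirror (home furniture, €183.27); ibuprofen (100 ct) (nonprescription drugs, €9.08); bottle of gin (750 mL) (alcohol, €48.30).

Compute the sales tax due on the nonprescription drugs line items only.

€2.16

Allergy tablets €9.30: nonprescription drugs → 10% + 1.75% city = 11.75% → €1.09
Ibuprofen (100 ct) €9.08: nonprescription drugs → 10% + 1.75% city = 11.75% → €1.07
Tax on nonprescription drugs = €1.09 + €1.07 = €2.16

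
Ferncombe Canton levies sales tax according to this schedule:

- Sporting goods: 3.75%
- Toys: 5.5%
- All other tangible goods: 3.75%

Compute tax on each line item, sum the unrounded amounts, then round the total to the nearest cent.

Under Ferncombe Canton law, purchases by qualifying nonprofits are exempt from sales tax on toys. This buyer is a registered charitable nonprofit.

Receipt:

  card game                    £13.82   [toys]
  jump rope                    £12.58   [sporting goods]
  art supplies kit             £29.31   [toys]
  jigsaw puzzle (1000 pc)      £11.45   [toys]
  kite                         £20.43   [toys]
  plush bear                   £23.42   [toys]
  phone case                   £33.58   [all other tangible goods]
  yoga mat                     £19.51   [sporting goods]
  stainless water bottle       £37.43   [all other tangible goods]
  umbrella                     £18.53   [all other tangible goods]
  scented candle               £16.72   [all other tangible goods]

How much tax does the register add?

£5.19

Card game £13.82: toys, buyer-exempt → 0% → £0.00
Jump rope £12.58: sporting goods → 3.75% → £0.47175
Art supplies kit £29.31: toys, buyer-exempt → 0% → £0.00
Jigsaw puzzle (1000 pc) £11.45: toys, buyer-exempt → 0% → £0.00
Kite £20.43: toys, buyer-exempt → 0% → £0.00
Plush bear £23.42: toys, buyer-exempt → 0% → £0.00
Phone case £33.58: all other tangible goods → 3.75% → £1.25925
Yoga mat £19.51: sporting goods → 3.75% → £0.731625
Stainless water bottle £37.43: all other tangible goods → 3.75% → £1.403625
Umbrella £18.53: all other tangible goods → 3.75% → £0.694875
Scented candle £16.72: all other tangible goods → 3.75% → £0.627
Unrounded tax sum = £5.188125 → £5.19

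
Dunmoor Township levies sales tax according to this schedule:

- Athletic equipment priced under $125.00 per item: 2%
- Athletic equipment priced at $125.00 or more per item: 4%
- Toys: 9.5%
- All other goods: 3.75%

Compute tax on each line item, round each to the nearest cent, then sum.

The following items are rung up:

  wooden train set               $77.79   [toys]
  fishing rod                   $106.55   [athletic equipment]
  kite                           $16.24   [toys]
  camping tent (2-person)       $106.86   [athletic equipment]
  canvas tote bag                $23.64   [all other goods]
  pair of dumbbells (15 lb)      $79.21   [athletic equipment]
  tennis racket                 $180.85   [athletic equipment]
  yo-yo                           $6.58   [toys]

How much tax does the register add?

$23.53

Wooden train set $77.79: toys → 9.5% → $7.39
Fishing rod $106.55: athletic equipment, under $125.00 → 2% → $2.13
Kite $16.24: toys → 9.5% → $1.54
Camping tent (2-person) $106.86: athletic equipment, under $125.00 → 2% → $2.14
Canvas tote bag $23.64: all other goods → 3.75% → $0.89
Pair of dumbbells (15 lb) $79.21: athletic equipment, under $125.00 → 2% → $1.58
Tennis racket $180.85: athletic equipment, $125.00 or more → 4% → $7.23
Yo-yo $6.58: toys → 9.5% → $0.63
Total tax = $7.39 + $2.13 + $1.54 + $2.14 + $0.89 + $1.58 + $7.23 + $0.63 = $23.53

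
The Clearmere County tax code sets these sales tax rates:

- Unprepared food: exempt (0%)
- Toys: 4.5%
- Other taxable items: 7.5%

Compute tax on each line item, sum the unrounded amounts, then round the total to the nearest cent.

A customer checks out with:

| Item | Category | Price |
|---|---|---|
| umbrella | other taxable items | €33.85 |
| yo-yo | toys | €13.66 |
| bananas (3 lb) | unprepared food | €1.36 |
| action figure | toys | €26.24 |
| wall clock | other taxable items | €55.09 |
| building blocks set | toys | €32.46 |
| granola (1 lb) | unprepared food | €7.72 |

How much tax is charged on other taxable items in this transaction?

Umbrella €33.85: other taxable items → 7.5% → €2.53875
Wall clock €55.09: other taxable items → 7.5% → €4.13175
Tax on other taxable items: unrounded sum = €6.6705 → €6.67

€6.67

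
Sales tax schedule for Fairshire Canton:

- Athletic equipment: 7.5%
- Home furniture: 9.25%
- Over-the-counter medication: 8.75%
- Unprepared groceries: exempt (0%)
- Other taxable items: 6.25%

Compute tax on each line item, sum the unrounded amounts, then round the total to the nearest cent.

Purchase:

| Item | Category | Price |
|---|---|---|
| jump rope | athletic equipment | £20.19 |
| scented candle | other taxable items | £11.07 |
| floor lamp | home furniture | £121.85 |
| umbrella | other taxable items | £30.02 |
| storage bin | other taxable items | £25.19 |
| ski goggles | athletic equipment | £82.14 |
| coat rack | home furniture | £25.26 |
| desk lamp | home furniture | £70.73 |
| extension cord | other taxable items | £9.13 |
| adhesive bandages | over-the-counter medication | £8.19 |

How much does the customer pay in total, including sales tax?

£437.02

Jump rope £20.19: athletic equipment → 7.5% → £1.51425
Scented candle £11.07: other taxable items → 6.25% → £0.691875
Floor lamp £121.85: home furniture → 9.25% → £11.271125
Umbrella £30.02: other taxable items → 6.25% → £1.87625
Storage bin £25.19: other taxable items → 6.25% → £1.574375
Ski goggles £82.14: athletic equipment → 7.5% → £6.1605
Coat rack £25.26: home furniture → 9.25% → £2.33655
Desk lamp £70.73: home furniture → 9.25% → £6.542525
Extension cord £9.13: other taxable items → 6.25% → £0.570625
Adhesive bandages £8.19: over-the-counter medication → 8.75% → £0.716625
Subtotal = £403.77; unrounded tax = £33.2547 → £33.25; total due = £437.02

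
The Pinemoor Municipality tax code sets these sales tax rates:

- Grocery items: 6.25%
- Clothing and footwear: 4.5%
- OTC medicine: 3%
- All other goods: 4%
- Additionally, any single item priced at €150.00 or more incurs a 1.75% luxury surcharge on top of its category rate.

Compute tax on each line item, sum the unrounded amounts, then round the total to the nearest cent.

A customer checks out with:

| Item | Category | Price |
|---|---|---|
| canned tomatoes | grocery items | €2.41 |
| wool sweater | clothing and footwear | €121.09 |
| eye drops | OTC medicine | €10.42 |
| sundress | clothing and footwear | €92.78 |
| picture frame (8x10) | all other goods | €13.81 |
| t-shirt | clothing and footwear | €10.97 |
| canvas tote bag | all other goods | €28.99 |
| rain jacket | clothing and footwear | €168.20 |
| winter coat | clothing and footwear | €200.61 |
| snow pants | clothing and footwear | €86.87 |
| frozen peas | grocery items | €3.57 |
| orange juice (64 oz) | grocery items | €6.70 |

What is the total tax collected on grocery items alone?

Canned tomatoes €2.41: grocery items → 6.25% → €0.150625
Frozen peas €3.57: grocery items → 6.25% → €0.223125
Orange juice (64 oz) €6.70: grocery items → 6.25% → €0.41875
Tax on grocery items: unrounded sum = €0.7925 → €0.79

€0.79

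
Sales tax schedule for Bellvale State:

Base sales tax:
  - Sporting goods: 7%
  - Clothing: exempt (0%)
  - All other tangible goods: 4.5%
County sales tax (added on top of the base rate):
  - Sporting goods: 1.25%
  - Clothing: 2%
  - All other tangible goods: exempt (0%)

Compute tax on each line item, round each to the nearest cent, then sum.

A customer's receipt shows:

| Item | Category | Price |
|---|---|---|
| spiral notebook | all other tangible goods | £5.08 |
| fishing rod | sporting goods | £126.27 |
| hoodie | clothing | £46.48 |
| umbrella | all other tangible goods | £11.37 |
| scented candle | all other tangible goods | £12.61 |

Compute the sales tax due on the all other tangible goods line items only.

Spiral notebook £5.08: all other tangible goods → 4.5% + 0% county = 4.5% → £0.23
Umbrella £11.37: all other tangible goods → 4.5% + 0% county = 4.5% → £0.51
Scented candle £12.61: all other tangible goods → 4.5% + 0% county = 4.5% → £0.57
Tax on all other tangible goods = £0.23 + £0.51 + £0.57 = £1.31

£1.31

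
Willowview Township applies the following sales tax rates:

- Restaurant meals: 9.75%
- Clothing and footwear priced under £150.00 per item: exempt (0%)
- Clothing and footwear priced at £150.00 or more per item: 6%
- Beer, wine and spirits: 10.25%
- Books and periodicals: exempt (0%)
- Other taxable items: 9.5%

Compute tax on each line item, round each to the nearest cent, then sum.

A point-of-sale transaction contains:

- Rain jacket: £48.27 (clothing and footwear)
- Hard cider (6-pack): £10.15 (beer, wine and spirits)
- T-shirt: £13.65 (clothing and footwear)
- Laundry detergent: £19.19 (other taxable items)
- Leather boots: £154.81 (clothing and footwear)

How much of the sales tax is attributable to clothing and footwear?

Rain jacket £48.27: clothing and footwear, under £150.00 → 0% → £0.00
T-shirt £13.65: clothing and footwear, under £150.00 → 0% → £0.00
Leather boots £154.81: clothing and footwear, £150.00 or more → 6% → £9.29
Tax on clothing and footwear = £0.00 + £0.00 + £9.29 = £9.29

£9.29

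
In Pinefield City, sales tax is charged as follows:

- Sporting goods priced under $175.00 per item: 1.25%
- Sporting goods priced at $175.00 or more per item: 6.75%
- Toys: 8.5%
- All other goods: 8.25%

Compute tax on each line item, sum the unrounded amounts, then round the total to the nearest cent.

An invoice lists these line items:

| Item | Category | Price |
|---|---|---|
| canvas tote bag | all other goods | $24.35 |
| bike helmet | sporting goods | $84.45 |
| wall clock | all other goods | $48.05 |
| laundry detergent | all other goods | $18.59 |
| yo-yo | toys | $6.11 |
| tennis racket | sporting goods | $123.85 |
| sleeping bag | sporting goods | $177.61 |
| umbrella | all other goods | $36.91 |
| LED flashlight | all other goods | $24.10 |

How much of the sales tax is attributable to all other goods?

Canvas tote bag $24.35: all other goods → 8.25% → $2.008875
Wall clock $48.05: all other goods → 8.25% → $3.964125
Laundry detergent $18.59: all other goods → 8.25% → $1.533675
Umbrella $36.91: all other goods → 8.25% → $3.045075
LED flashlight $24.10: all other goods → 8.25% → $1.98825
Tax on all other goods: unrounded sum = $12.54 → $12.54

$12.54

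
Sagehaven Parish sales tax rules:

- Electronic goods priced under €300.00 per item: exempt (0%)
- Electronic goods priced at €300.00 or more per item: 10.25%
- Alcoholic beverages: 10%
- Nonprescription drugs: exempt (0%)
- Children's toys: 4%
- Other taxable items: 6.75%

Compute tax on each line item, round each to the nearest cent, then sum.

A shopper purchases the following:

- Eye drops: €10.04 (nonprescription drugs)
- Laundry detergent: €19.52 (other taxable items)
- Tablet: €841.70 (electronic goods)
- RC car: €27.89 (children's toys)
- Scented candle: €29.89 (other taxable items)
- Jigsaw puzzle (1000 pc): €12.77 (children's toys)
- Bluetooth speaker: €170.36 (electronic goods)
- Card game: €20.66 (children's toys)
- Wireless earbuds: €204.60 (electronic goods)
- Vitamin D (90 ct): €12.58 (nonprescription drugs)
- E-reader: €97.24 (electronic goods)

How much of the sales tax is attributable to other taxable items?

Laundry detergent €19.52: other taxable items → 6.75% → €1.32
Scented candle €29.89: other taxable items → 6.75% → €2.02
Tax on other taxable items = €1.32 + €2.02 = €3.34

€3.34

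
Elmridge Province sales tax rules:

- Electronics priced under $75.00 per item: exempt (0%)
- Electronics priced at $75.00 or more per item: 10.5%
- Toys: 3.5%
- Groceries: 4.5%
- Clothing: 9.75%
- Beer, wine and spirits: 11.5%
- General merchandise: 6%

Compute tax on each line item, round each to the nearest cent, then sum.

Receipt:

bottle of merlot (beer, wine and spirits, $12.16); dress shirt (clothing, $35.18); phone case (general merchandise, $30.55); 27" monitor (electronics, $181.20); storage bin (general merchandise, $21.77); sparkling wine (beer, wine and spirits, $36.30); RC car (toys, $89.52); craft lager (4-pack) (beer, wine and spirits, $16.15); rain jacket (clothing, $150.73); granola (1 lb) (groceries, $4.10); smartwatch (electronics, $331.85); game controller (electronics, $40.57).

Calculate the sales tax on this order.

Bottle of merlot $12.16: beer, wine and spirits → 11.5% → $1.40
Dress shirt $35.18: clothing → 9.75% → $3.43
Phone case $30.55: general merchandise → 6% → $1.83
27" monitor $181.20: electronics, $75.00 or more → 10.5% → $19.03
Storage bin $21.77: general merchandise → 6% → $1.31
Sparkling wine $36.30: beer, wine and spirits → 11.5% → $4.17
RC car $89.52: toys → 3.5% → $3.13
Craft lager (4-pack) $16.15: beer, wine and spirits → 11.5% → $1.86
Rain jacket $150.73: clothing → 9.75% → $14.70
Granola (1 lb) $4.10: groceries → 4.5% → $0.18
Smartwatch $331.85: electronics, $75.00 or more → 10.5% → $34.84
Game controller $40.57: electronics, under $75.00 → 0% → $0.00
Total tax = $1.40 + $3.43 + $1.83 + $19.03 + $1.31 + $4.17 + $3.13 + $1.86 + $14.70 + $0.18 + $34.84 = $85.88

$85.88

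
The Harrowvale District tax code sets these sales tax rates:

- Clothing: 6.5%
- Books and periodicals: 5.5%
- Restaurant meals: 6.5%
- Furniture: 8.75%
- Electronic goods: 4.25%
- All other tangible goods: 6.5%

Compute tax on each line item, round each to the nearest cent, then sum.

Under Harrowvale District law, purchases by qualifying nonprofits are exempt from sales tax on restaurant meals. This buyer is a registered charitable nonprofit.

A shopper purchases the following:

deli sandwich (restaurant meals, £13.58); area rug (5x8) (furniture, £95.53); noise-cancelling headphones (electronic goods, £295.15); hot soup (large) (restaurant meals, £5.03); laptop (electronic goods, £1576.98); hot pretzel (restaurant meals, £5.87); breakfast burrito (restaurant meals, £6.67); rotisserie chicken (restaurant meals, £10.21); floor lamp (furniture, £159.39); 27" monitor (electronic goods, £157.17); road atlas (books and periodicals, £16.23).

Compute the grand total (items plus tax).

£2451.25

Deli sandwich £13.58: restaurant meals, buyer-exempt → 0% → £0.00
Area rug (5x8) £95.53: furniture → 8.75% → £8.36
Noise-cancelling headphones £295.15: electronic goods → 4.25% → £12.54
Hot soup (large) £5.03: restaurant meals, buyer-exempt → 0% → £0.00
Laptop £1576.98: electronic goods → 4.25% → £67.02
Hot pretzel £5.87: restaurant meals, buyer-exempt → 0% → £0.00
Breakfast burrito £6.67: restaurant meals, buyer-exempt → 0% → £0.00
Rotisserie chicken £10.21: restaurant meals, buyer-exempt → 0% → £0.00
Floor lamp £159.39: furniture → 8.75% → £13.95
27" monitor £157.17: electronic goods → 4.25% → £6.68
Road atlas £16.23: books and periodicals → 5.5% → £0.89
Subtotal = £2341.81; tax = £109.44; total due = £2451.25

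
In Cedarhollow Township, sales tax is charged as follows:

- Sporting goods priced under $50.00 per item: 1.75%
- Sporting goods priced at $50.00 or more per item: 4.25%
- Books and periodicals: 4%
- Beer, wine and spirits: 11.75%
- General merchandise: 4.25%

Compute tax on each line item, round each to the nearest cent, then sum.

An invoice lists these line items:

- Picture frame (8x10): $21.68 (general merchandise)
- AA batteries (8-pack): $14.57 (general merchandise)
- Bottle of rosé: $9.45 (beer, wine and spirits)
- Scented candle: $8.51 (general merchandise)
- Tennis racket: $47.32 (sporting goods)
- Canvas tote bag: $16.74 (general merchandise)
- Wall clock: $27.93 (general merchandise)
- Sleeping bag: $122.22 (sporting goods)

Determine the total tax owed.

Picture frame (8x10) $21.68: general merchandise → 4.25% → $0.92
AA batteries (8-pack) $14.57: general merchandise → 4.25% → $0.62
Bottle of rosé $9.45: beer, wine and spirits → 11.75% → $1.11
Scented candle $8.51: general merchandise → 4.25% → $0.36
Tennis racket $47.32: sporting goods, under $50.00 → 1.75% → $0.83
Canvas tote bag $16.74: general merchandise → 4.25% → $0.71
Wall clock $27.93: general merchandise → 4.25% → $1.19
Sleeping bag $122.22: sporting goods, $50.00 or more → 4.25% → $5.19
Total tax = $0.92 + $0.62 + $1.11 + $0.36 + $0.83 + $0.71 + $1.19 + $5.19 = $10.93

$10.93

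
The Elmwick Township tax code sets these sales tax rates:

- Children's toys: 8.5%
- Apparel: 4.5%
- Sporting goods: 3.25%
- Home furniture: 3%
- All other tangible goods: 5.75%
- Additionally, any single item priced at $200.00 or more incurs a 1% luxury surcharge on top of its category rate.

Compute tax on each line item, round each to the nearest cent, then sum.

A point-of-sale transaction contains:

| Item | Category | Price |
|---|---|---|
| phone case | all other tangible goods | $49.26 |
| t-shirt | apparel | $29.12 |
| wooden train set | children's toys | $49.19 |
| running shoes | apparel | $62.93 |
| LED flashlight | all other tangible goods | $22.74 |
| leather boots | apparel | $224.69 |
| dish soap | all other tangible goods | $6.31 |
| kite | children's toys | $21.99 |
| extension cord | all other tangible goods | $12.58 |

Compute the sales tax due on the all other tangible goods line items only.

Phone case $49.26: all other tangible goods → 5.75% → $2.83
LED flashlight $22.74: all other tangible goods → 5.75% → $1.31
Dish soap $6.31: all other tangible goods → 5.75% → $0.36
Extension cord $12.58: all other tangible goods → 5.75% → $0.72
Tax on all other tangible goods = $2.83 + $1.31 + $0.36 + $0.72 = $5.22

$5.22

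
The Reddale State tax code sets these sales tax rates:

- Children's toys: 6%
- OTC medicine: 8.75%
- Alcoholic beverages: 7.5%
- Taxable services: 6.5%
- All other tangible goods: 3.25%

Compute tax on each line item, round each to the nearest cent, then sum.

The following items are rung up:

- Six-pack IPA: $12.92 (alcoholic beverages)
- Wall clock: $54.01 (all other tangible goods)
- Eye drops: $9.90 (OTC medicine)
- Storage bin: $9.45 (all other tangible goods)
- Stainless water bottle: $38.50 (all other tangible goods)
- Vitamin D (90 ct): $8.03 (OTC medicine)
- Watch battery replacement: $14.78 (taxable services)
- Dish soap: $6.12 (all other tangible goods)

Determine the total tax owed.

$7.02

Six-pack IPA $12.92: alcoholic beverages → 7.5% → $0.97
Wall clock $54.01: all other tangible goods → 3.25% → $1.76
Eye drops $9.90: OTC medicine → 8.75% → $0.87
Storage bin $9.45: all other tangible goods → 3.25% → $0.31
Stainless water bottle $38.50: all other tangible goods → 3.25% → $1.25
Vitamin D (90 ct) $8.03: OTC medicine → 8.75% → $0.70
Watch battery replacement $14.78: taxable services → 6.5% → $0.96
Dish soap $6.12: all other tangible goods → 3.25% → $0.20
Total tax = $0.97 + $1.76 + $0.87 + $0.31 + $1.25 + $0.70 + $0.96 + $0.20 = $7.02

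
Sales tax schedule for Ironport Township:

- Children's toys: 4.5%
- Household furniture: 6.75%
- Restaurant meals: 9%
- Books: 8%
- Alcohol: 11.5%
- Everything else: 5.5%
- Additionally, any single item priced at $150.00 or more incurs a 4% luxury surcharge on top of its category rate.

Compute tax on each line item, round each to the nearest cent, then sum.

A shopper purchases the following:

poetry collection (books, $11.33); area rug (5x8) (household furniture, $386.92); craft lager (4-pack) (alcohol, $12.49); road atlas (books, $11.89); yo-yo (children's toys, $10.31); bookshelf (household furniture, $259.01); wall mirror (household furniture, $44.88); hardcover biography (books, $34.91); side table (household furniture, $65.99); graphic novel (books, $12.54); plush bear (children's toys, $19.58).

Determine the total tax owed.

Poetry collection $11.33: books → 8% → $0.91
Area rug (5x8) $386.92: household furniture → 6.75% + 4% surcharge = 10.75% → $41.59
Craft lager (4-pack) $12.49: alcohol → 11.5% → $1.44
Road atlas $11.89: books → 8% → $0.95
Yo-yo $10.31: children's toys → 4.5% → $0.46
Bookshelf $259.01: household furniture → 6.75% + 4% surcharge = 10.75% → $27.84
Wall mirror $44.88: household furniture → 6.75% → $3.03
Hardcover biography $34.91: books → 8% → $2.79
Side table $65.99: household furniture → 6.75% → $4.45
Graphic novel $12.54: books → 8% → $1.00
Plush bear $19.58: children's toys → 4.5% → $0.88
Total tax = $0.91 + $41.59 + $1.44 + $0.95 + $0.46 + $27.84 + $3.03 + $2.79 + $4.45 + $1.00 + $0.88 = $85.34

$85.34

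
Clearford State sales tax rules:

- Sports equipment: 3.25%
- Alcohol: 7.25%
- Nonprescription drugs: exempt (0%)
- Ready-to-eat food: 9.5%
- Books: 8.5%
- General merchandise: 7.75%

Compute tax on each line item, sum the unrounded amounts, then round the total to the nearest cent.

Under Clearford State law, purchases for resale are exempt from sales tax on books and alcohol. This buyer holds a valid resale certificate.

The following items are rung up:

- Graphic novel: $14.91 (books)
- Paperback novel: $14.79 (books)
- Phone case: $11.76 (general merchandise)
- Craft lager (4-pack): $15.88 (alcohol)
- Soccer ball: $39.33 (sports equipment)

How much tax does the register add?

Graphic novel $14.91: books, buyer-exempt → 0% → $0.00
Paperback novel $14.79: books, buyer-exempt → 0% → $0.00
Phone case $11.76: general merchandise → 7.75% → $0.9114
Craft lager (4-pack) $15.88: alcohol, buyer-exempt → 0% → $0.00
Soccer ball $39.33: sports equipment → 3.25% → $1.278225
Unrounded tax sum = $2.189625 → $2.19

$2.19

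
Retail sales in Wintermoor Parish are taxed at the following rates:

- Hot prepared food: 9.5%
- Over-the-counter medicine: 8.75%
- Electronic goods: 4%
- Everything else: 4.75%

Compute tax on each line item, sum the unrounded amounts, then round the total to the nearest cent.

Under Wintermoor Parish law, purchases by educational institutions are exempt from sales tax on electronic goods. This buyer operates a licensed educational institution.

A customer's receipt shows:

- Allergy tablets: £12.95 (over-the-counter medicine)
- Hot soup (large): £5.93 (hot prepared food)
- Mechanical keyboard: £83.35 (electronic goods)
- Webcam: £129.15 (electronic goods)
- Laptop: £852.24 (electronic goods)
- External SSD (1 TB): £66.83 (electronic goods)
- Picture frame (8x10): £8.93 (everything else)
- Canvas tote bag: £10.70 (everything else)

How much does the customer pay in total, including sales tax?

£1172.71

Allergy tablets £12.95: over-the-counter medicine → 8.75% → £1.133125
Hot soup (large) £5.93: hot prepared food → 9.5% → £0.56335
Mechanical keyboard £83.35: electronic goods, buyer-exempt → 0% → £0.00
Webcam £129.15: electronic goods, buyer-exempt → 0% → £0.00
Laptop £852.24: electronic goods, buyer-exempt → 0% → £0.00
External SSD (1 TB) £66.83: electronic goods, buyer-exempt → 0% → £0.00
Picture frame (8x10) £8.93: everything else → 4.75% → £0.424175
Canvas tote bag £10.70: everything else → 4.75% → £0.50825
Subtotal = £1170.08; unrounded tax = £2.6289 → £2.63; total due = £1172.71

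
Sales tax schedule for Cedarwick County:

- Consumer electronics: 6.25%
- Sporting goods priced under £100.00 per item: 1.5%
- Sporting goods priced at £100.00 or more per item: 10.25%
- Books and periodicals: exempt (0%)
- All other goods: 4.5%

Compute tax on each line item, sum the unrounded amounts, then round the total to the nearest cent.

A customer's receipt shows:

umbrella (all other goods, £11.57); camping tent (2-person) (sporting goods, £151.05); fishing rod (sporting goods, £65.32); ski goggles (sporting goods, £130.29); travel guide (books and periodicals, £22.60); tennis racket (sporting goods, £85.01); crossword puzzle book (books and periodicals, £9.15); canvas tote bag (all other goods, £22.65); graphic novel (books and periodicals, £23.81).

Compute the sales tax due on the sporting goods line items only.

£31.09

Camping tent (2-person) £151.05: sporting goods, £100.00 or more → 10.25% → £15.482625
Fishing rod £65.32: sporting goods, under £100.00 → 1.5% → £0.9798
Ski goggles £130.29: sporting goods, £100.00 or more → 10.25% → £13.354725
Tennis racket £85.01: sporting goods, under £100.00 → 1.5% → £1.27515
Tax on sporting goods: unrounded sum = £31.0923 → £31.09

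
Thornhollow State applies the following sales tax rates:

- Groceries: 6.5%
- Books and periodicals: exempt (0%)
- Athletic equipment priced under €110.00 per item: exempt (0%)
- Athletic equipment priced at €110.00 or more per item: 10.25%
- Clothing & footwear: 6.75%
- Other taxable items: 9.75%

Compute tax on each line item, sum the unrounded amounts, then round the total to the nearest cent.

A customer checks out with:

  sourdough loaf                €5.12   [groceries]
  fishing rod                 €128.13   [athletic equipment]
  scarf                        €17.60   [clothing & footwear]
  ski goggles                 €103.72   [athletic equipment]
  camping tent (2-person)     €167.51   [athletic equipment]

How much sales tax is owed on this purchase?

Sourdough loaf €5.12: groceries → 6.5% → €0.3328
Fishing rod €128.13: athletic equipment, €110.00 or more → 10.25% → €13.133325
Scarf €17.60: clothing & footwear → 6.75% → €1.188
Ski goggles €103.72: athletic equipment, under €110.00 → 0% → €0.00
Camping tent (2-person) €167.51: athletic equipment, €110.00 or more → 10.25% → €17.169775
Unrounded tax sum = €31.8239 → €31.82

€31.82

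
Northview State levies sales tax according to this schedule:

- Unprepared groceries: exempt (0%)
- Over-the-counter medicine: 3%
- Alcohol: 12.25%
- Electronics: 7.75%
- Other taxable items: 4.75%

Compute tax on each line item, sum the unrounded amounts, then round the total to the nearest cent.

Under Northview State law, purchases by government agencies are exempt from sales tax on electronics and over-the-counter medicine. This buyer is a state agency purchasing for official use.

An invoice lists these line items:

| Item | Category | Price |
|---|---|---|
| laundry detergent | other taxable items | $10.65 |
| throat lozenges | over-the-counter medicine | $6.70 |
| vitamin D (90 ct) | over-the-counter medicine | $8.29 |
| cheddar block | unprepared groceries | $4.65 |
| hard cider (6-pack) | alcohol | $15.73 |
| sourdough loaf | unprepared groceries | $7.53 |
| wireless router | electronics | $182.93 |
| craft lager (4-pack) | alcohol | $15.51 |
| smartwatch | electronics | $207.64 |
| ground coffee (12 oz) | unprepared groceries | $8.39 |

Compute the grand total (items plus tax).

Laundry detergent $10.65: other taxable items → 4.75% → $0.505875
Throat lozenges $6.70: over-the-counter medicine, buyer-exempt → 0% → $0.00
Vitamin D (90 ct) $8.29: over-the-counter medicine, buyer-exempt → 0% → $0.00
Cheddar block $4.65: unprepared groceries → 0% → $0.00
Hard cider (6-pack) $15.73: alcohol → 12.25% → $1.926925
Sourdough loaf $7.53: unprepared groceries → 0% → $0.00
Wireless router $182.93: electronics, buyer-exempt → 0% → $0.00
Craft lager (4-pack) $15.51: alcohol → 12.25% → $1.899975
Smartwatch $207.64: electronics, buyer-exempt → 0% → $0.00
Ground coffee (12 oz) $8.39: unprepared groceries → 0% → $0.00
Subtotal = $468.02; unrounded tax = $4.332775 → $4.33; total due = $472.35

$472.35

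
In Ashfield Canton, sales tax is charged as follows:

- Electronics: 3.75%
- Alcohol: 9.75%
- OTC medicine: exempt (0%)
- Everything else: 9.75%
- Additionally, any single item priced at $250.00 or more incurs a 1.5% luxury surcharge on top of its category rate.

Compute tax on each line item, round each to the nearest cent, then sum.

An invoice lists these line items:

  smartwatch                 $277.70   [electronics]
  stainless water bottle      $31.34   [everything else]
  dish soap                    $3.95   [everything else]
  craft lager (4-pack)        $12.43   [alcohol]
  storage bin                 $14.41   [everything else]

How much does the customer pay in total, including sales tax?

$360.47

Smartwatch $277.70: electronics → 3.75% + 1.5% surcharge = 5.25% → $14.58
Stainless water bottle $31.34: everything else → 9.75% → $3.06
Dish soap $3.95: everything else → 9.75% → $0.39
Craft lager (4-pack) $12.43: alcohol → 9.75% → $1.21
Storage bin $14.41: everything else → 9.75% → $1.40
Subtotal = $339.83; tax = $20.64; total due = $360.47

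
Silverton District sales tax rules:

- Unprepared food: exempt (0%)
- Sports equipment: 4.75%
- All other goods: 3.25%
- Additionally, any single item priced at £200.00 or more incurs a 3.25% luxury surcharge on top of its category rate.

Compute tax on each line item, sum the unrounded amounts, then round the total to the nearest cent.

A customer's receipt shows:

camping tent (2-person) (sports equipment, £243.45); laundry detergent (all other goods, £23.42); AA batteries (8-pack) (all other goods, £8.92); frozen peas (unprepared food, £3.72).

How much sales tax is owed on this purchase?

£20.53

Camping tent (2-person) £243.45: sports equipment → 4.75% + 3.25% surcharge = 8% → £19.476
Laundry detergent £23.42: all other goods → 3.25% → £0.76115
AA batteries (8-pack) £8.92: all other goods → 3.25% → £0.2899
Frozen peas £3.72: unprepared food → 0% → £0.00
Unrounded tax sum = £20.52705 → £20.53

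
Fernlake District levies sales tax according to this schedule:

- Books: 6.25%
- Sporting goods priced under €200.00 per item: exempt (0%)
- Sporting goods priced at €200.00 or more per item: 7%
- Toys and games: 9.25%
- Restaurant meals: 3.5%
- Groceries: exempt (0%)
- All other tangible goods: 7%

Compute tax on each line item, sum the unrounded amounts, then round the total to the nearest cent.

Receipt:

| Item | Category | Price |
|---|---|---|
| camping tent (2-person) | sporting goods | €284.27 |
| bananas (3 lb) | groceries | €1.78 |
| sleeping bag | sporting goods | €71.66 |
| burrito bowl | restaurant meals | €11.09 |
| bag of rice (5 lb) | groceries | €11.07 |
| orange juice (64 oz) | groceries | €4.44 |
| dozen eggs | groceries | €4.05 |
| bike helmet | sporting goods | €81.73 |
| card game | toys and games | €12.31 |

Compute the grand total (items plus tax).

€503.83

Camping tent (2-person) €284.27: sporting goods, €200.00 or more → 7% → €19.8989
Bananas (3 lb) €1.78: groceries → 0% → €0.00
Sleeping bag €71.66: sporting goods, under €200.00 → 0% → €0.00
Burrito bowl €11.09: restaurant meals → 3.5% → €0.38815
Bag of rice (5 lb) €11.07: groceries → 0% → €0.00
Orange juice (64 oz) €4.44: groceries → 0% → €0.00
Dozen eggs €4.05: groceries → 0% → €0.00
Bike helmet €81.73: sporting goods, under €200.00 → 0% → €0.00
Card game €12.31: toys and games → 9.25% → €1.138675
Subtotal = €482.40; unrounded tax = €21.425725 → €21.43; total due = €503.83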